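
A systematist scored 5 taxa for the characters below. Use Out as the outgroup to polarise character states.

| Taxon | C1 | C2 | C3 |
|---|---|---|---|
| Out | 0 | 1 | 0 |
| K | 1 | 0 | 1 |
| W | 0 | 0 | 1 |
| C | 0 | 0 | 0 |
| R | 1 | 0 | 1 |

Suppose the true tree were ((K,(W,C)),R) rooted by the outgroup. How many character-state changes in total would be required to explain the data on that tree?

5

Map each character onto ((K,(W,C)),R) (rooted by Out) and count the minimum state changes it requires (Fitch parsimony):
C1: 2; C2: 1; C3: 2.
Total tree length = 5.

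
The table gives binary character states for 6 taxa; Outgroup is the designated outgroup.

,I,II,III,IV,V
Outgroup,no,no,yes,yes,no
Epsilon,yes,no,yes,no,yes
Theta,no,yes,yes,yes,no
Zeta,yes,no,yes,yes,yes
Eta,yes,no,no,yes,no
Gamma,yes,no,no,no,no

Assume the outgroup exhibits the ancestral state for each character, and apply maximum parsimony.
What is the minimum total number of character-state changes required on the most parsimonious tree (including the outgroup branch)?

6

Character polarity is set by the outgroup: the derived state is whichever differs from the outgroup's state, so for III, IV the derived state is 'no', and for the remaining characters it is 'yes'.
I: derived state 'yes' in Epsilon, Eta, Gamma, and Zeta only — synapomorphy for {Epsilon, Eta, Gamma, Zeta}.
II (derived state 'yes') is unique to Theta (autapomorphy; uninformative for grouping).
Only Eta and Gamma show the derived state 'no' for III, supporting them as a clade.
IV (state 'no') occurs in Epsilon and Gamma but conflicts with the nesting implied by the other characters — most parsimoniously interpreted as homoplasy.
V (derived state 'yes') is shared by Epsilon and Zeta — a synapomorphy uniting that clade.
Most parsimonious ingroup topology: (((Epsilon,Zeta),(Eta,Gamma)),Theta).
Changes per character on this tree: I: 1; II: 1; III: 1; IV: 2; V: 1.
Total = 6.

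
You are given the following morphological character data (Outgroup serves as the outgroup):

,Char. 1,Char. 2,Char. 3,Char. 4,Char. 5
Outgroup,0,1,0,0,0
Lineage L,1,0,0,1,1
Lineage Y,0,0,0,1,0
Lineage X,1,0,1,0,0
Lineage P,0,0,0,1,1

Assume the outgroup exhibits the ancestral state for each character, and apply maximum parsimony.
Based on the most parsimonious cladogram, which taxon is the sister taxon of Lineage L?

Character polarity is set by the outgroup: the derived state is whichever differs from the outgroup's state, so for Char. 2 the derived state is '0', and for the remaining characters it is '1'.
Char. 1 groups Lineage L and Lineage X, which is incompatible with the clades supported by the remaining characters; treating it as convergent (homoplasy) costs fewer steps than any alternative tree.
All ingroup taxa share the derived state '0' for Char. 2; it defines the ingroup but does not resolve relationships within it.
Char. 3: derived state '1' in Lineage X only — an autapomorphy, so it tells us nothing about relationships among taxa.
Char. 4: derived state '1' in Lineage L, Lineage P, and Lineage Y only — synapomorphy for {Lineage L, Lineage P, Lineage Y}.
Char. 5: derived state '1' in Lineage L and Lineage P only — synapomorphy for {Lineage L, Lineage P}.
Most parsimonious ingroup topology: (((Lineage L,Lineage P),Lineage Y),Lineage X).
Lineage L and Lineage P form a cherry on this tree, so they are sister taxa.

Lineage P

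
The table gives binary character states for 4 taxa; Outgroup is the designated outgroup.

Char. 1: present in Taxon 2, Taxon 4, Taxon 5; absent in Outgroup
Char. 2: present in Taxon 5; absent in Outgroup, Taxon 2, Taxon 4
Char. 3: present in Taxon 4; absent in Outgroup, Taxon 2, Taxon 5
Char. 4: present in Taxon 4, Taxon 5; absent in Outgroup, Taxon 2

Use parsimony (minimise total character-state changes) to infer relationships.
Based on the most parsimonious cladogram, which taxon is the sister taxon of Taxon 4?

Taxon 5

The outgroup has state 'absent' for every character, so 'present' is the derived state throughout.
Char. 1 (derived state 'present') is shared by all ingroup taxa — unites the whole ingroup.
Char. 2: derived state 'present' in Taxon 5 only — an autapomorphy, so it tells us nothing about relationships among taxa.
Char. 3: derived state 'present' in Taxon 4 only — an autapomorphy, so it tells us nothing about relationships among taxa.
Only Taxon 4 and Taxon 5 show the derived state 'present' for Char. 4, supporting them as a clade.
Most parsimonious ingroup topology: (Taxon 2,(Taxon 4,Taxon 5)).
Taxon 4 and Taxon 5 form a cherry on this tree, so they are sister taxa.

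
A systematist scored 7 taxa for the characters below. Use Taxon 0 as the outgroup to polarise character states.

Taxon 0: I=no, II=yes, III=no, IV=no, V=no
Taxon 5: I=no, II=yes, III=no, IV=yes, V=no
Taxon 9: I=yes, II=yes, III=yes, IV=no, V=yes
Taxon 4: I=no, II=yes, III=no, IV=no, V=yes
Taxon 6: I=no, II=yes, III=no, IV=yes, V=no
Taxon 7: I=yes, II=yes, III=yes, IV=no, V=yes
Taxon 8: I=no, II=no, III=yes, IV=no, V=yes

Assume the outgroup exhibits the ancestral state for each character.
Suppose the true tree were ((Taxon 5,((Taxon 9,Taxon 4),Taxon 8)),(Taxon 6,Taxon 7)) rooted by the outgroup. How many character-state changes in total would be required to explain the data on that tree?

10

Map each character onto ((Taxon 5,((Taxon 9,Taxon 4),Taxon 8)),(Taxon 6,Taxon 7)) (rooted by Taxon 0) and count the minimum state changes it requires (Fitch parsimony):
I: 2; II: 1; III: 3; IV: 2; V: 2.
Total tree length = 10.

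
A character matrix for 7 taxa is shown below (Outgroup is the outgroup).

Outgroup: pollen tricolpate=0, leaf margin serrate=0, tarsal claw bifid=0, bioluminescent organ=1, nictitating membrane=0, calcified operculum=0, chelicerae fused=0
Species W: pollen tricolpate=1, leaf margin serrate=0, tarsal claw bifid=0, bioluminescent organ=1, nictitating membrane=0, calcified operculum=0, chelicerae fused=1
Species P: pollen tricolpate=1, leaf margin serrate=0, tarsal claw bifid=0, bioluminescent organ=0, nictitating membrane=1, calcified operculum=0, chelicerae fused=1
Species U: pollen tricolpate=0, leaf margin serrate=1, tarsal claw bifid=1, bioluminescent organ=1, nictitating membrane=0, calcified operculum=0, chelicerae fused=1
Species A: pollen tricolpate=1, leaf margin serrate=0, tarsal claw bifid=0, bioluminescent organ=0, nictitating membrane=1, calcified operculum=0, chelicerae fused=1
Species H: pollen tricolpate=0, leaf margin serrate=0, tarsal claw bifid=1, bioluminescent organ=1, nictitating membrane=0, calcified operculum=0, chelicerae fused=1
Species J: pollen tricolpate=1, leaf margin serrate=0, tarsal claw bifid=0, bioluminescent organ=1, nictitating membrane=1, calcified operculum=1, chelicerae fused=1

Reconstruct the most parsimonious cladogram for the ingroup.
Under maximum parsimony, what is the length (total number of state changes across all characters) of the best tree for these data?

Character polarity is set by the outgroup: the derived state is whichever differs from the outgroup's state, so for bioluminescent organ the derived state is '0', and for the remaining characters it is '1'.
pollen tricolpate (derived state '1') is shared by Species A, Species J, Species P, and Species W — a synapomorphy uniting that clade.
leaf margin serrate (derived state '1') is unique to Species U (autapomorphy; uninformative for grouping).
tarsal claw bifid (derived state '1') is shared by Species H and Species U — a synapomorphy uniting that clade.
bioluminescent organ: derived state '0' in Species A and Species P only — synapomorphy for {Species A, Species P}.
Only Species A, Species J, and Species P show the derived state '1' for nictitating membrane, supporting them as a clade.
calcified operculum: derived state '1' in Species J only — an autapomorphy, so it tells us nothing about relationships among taxa.
chelicerae fused (derived state '1') is shared by all ingroup taxa — unites the whole ingroup.
Most parsimonious ingroup topology: ((Species W,((Species P,Species A),Species J)),(Species U,Species H)).
Changes per character on this tree: pollen tricolpate: 1; leaf margin serrate: 1; tarsal claw bifid: 1; bioluminescent organ: 1; nictitating membrane: 1; calcified operculum: 1; chelicerae fused: 1.
Total = 7.

7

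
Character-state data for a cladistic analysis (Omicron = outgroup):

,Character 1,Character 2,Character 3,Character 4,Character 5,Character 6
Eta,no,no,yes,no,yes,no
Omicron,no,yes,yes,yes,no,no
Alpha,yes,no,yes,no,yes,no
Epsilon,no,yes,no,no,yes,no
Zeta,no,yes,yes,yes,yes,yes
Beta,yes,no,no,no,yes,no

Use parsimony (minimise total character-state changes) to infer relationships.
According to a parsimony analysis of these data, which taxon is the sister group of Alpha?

Beta

Character polarity is set by the outgroup: the derived state is whichever differs from the outgroup's state, so for Character 2, Character 3, Character 4 the derived state is 'no', and for the remaining characters it is 'yes'.
Character 1: derived state 'yes' in Alpha and Beta only — synapomorphy for {Alpha, Beta}.
Character 2 (derived state 'no') is shared by Alpha, Beta, and Eta — a synapomorphy uniting that clade.
Character 3 (state 'no') occurs in Beta and Epsilon but conflicts with the nesting implied by the other characters — most parsimoniously interpreted as homoplasy.
Character 4 (derived state 'no') is shared by Alpha, Beta, Epsilon, and Eta — a synapomorphy uniting that clade.
All ingroup taxa share the derived state 'yes' for Character 5; it defines the ingroup but does not resolve relationships within it.
Character 6 (derived state 'yes') is unique to Zeta (autapomorphy; uninformative for grouping).
Most parsimonious ingroup topology: ((Epsilon,(Eta,(Alpha,Beta))),Zeta).
Alpha and Beta form a cherry on this tree, so they are sister taxa.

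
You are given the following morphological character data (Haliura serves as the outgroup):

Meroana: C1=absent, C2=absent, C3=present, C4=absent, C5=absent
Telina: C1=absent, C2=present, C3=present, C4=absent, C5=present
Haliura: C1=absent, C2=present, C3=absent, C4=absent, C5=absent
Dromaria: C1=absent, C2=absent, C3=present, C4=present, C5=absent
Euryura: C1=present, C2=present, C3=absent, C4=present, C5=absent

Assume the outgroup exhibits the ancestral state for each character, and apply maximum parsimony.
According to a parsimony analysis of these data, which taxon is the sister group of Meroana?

Character polarity is set by the outgroup: the derived state is whichever differs from the outgroup's state, so for C2 the derived state is 'absent', and for the remaining characters it is 'present'.
C1: derived state 'present' in Euryura only — an autapomorphy, so it tells us nothing about relationships among taxa.
C2: derived state 'absent' in Dromaria and Meroana only — synapomorphy for {Dromaria, Meroana}.
Only Dromaria, Meroana, and Telina show the derived state 'present' for C3, supporting them as a clade.
C4 (state 'present') occurs in Dromaria and Euryura but conflicts with the nesting implied by the other characters — most parsimoniously interpreted as homoplasy.
C5 (derived state 'present') is unique to Telina (autapomorphy; uninformative for grouping).
Most parsimonious ingroup topology: ((Telina,(Dromaria,Meroana)),Euryura).
Meroana and Dromaria form a cherry on this tree, so they are sister taxa.

Dromaria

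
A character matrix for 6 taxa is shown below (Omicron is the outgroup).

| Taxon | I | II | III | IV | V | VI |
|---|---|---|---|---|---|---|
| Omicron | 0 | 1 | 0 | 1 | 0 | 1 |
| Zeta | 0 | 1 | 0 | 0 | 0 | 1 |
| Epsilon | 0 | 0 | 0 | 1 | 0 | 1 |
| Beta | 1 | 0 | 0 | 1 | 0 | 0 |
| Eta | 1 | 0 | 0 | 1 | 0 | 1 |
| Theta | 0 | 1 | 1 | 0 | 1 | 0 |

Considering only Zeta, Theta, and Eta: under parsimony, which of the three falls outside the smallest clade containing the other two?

Eta

Character polarity is set by the outgroup: the derived state is whichever differs from the outgroup's state, so for II, IV, VI the derived state is '0', and for the remaining characters it is '1'.
I: derived state '1' in Beta and Eta only — synapomorphy for {Beta, Eta}.
II: derived state '0' in Beta, Epsilon, and Eta only — synapomorphy for {Beta, Epsilon, Eta}.
III (derived state '1') is unique to Theta (autapomorphy; uninformative for grouping).
IV: derived state '0' in Theta and Zeta only — synapomorphy for {Theta, Zeta}.
V (derived state '1') is unique to Theta (autapomorphy; uninformative for grouping).
VI groups Beta and Theta, which is incompatible with the clades supported by the remaining characters; treating it as convergent (homoplasy) costs fewer steps than any alternative tree.
Most parsimonious ingroup topology: ((Zeta,Theta),(Epsilon,(Beta,Eta))).
Zeta and Theta share a more recent common ancestor with each other than either does with Eta, so Eta is the least closely related of the three.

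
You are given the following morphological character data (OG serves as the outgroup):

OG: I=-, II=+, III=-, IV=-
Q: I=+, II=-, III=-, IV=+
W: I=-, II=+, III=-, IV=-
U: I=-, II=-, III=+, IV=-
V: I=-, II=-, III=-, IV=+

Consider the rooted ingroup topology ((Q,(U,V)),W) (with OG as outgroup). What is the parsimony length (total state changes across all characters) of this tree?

5

Map each character onto ((Q,(U,V)),W) (rooted by OG) and count the minimum state changes it requires (Fitch parsimony):
I: 1; II: 1; III: 1; IV: 2.
Total tree length = 5.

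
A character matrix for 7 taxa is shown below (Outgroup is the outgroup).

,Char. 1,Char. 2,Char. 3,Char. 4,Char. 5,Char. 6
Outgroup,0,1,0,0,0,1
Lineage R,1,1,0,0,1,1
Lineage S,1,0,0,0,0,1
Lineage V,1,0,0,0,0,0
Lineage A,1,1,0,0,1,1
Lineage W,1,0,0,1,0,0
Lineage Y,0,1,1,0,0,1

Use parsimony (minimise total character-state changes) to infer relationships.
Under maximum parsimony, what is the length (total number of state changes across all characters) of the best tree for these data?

6

Character polarity is set by the outgroup: the derived state is whichever differs from the outgroup's state, so for Char. 2, Char. 6 the derived state is '0', and for the remaining characters it is '1'.
Only Lineage A, Lineage R, Lineage S, Lineage V, and Lineage W show the derived state '1' for Char. 1, supporting them as a clade.
Only Lineage S, Lineage V, and Lineage W show the derived state '0' for Char. 2, supporting them as a clade.
Char. 3 (derived state '1') is unique to Lineage Y (autapomorphy; uninformative for grouping).
Char. 4: derived state '1' in Lineage W only — an autapomorphy, so it tells us nothing about relationships among taxa.
Char. 5 (derived state '1') is shared by Lineage A and Lineage R — a synapomorphy uniting that clade.
Only Lineage V and Lineage W show the derived state '0' for Char. 6, supporting them as a clade.
Most parsimonious ingroup topology: (((Lineage R,Lineage A),(Lineage S,(Lineage V,Lineage W))),Lineage Y).
Changes per character on this tree: Char. 1: 1; Char. 2: 1; Char. 3: 1; Char. 4: 1; Char. 5: 1; Char. 6: 1.
Total = 6.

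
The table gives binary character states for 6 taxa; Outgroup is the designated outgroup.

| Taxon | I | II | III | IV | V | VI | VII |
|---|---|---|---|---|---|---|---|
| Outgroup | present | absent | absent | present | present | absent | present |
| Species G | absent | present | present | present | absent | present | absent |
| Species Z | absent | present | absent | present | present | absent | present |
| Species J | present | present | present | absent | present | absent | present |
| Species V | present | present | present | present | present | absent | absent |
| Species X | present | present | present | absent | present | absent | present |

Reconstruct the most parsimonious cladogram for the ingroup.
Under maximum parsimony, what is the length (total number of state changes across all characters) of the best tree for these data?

Character polarity is set by the outgroup: the derived state is whichever differs from the outgroup's state, so for I, IV, V, VII the derived state is 'absent', and for the remaining characters it is 'present'.
I (state 'absent') occurs in Species G and Species Z but conflicts with the nesting implied by the other characters — most parsimoniously interpreted as homoplasy.
II (derived state 'present') is shared by all ingroup taxa — unites the whole ingroup.
III: derived state 'present' in Species G, Species J, Species V, and Species X only — synapomorphy for {Species G, Species J, Species V, Species X}.
IV: derived state 'absent' in Species J and Species X only — synapomorphy for {Species J, Species X}.
V: derived state 'absent' in Species G only — an autapomorphy, so it tells us nothing about relationships among taxa.
VI (derived state 'present') is unique to Species G (autapomorphy; uninformative for grouping).
Only Species G and Species V show the derived state 'absent' for VII, supporting them as a clade.
Most parsimonious ingroup topology: (((Species G,Species V),(Species J,Species X)),Species Z).
Changes per character on this tree: I: 2; II: 1; III: 1; IV: 1; V: 1; VI: 1; VII: 1.
Total = 8.

8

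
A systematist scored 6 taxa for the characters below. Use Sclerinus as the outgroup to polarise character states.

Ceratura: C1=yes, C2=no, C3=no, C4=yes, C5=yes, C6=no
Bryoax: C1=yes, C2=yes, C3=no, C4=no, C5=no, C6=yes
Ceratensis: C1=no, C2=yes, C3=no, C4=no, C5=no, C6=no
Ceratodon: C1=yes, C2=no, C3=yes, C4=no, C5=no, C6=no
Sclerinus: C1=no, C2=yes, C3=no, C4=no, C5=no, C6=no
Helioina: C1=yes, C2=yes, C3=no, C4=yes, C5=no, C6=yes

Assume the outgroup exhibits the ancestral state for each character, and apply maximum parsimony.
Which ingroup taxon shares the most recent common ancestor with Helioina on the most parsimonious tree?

Bryoax

Character polarity is set by the outgroup: the derived state is whichever differs from the outgroup's state, so for C2 the derived state is 'no', and for the remaining characters it is 'yes'.
Only Bryoax, Ceratodon, Ceratura, and Helioina show the derived state 'yes' for C1, supporting them as a clade.
C2: derived state 'no' in Ceratodon and Ceratura only — synapomorphy for {Ceratodon, Ceratura}.
C3: derived state 'yes' in Ceratodon only — an autapomorphy, so it tells us nothing about relationships among taxa.
C4 groups Ceratura and Helioina, which is incompatible with the clades supported by the remaining characters; treating it as convergent (homoplasy) costs fewer steps than any alternative tree.
C5 (derived state 'yes') is unique to Ceratura (autapomorphy; uninformative for grouping).
C6 (derived state 'yes') is shared by Bryoax and Helioina — a synapomorphy uniting that clade.
Most parsimonious ingroup topology: (Ceratensis,((Ceratura,Ceratodon),(Bryoax,Helioina))).
Helioina and Bryoax form a cherry on this tree, so they are sister taxa.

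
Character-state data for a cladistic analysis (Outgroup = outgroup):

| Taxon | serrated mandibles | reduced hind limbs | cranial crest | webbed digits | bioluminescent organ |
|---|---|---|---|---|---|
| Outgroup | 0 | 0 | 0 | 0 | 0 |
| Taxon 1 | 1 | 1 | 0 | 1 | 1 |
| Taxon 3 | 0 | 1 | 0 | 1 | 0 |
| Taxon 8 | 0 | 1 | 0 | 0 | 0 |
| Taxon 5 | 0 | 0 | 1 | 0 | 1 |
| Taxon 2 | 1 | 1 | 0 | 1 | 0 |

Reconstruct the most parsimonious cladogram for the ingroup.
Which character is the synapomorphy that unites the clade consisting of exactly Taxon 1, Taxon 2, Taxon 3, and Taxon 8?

reduced hind limbs

The outgroup has state '0' for every character, so '1' is the derived state throughout.
Only Taxon 1 and Taxon 2 show the derived state '1' for serrated mandibles, supporting them as a clade.
Only Taxon 1, Taxon 2, Taxon 3, and Taxon 8 show the derived state '1' for reduced hind limbs, supporting them as a clade.
cranial crest (derived state '1') is unique to Taxon 5 (autapomorphy; uninformative for grouping).
Only Taxon 1, Taxon 2, and Taxon 3 show the derived state '1' for webbed digits, supporting them as a clade.
bioluminescent organ (state '1') occurs in Taxon 1 and Taxon 5 but conflicts with the nesting implied by the other characters — most parsimoniously interpreted as homoplasy.
Most parsimonious ingroup topology: ((((Taxon 1,Taxon 2),Taxon 3),Taxon 8),Taxon 5).
The clade {Taxon 1, Taxon 2, Taxon 3, Taxon 8} is supported by reduced hind limbs: its derived state '1' occurs in exactly those taxa and in no other taxon (including the outgroup).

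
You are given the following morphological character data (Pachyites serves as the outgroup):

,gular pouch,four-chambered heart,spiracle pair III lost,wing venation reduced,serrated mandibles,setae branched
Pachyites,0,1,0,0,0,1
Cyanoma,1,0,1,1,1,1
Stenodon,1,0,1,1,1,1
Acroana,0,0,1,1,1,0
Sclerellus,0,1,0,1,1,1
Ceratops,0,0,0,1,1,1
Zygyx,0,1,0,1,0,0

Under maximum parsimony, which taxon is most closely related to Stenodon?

Cyanoma

Character polarity is set by the outgroup: the derived state is whichever differs from the outgroup's state, so for four-chambered heart, setae branched the derived state is '0', and for the remaining characters it is '1'.
Only Cyanoma and Stenodon show the derived state '1' for gular pouch, supporting them as a clade.
Only Acroana, Ceratops, Cyanoma, and Stenodon show the derived state '0' for four-chambered heart, supporting them as a clade.
spiracle pair III lost: derived state '1' in Acroana, Cyanoma, and Stenodon only — synapomorphy for {Acroana, Cyanoma, Stenodon}.
wing venation reduced (derived state '1') is shared by all ingroup taxa — unites the whole ingroup.
serrated mandibles (derived state '1') is shared by Acroana, Ceratops, Cyanoma, Sclerellus, and Stenodon — a synapomorphy uniting that clade.
setae branched groups Acroana and Zygyx, which is incompatible with the clades supported by the remaining characters; treating it as convergent (homoplasy) costs fewer steps than any alternative tree.
Most parsimonious ingroup topology: (((((Cyanoma,Stenodon),Acroana),Ceratops),Sclerellus),Zygyx).
Stenodon and Cyanoma form a cherry on this tree, so they are sister taxa.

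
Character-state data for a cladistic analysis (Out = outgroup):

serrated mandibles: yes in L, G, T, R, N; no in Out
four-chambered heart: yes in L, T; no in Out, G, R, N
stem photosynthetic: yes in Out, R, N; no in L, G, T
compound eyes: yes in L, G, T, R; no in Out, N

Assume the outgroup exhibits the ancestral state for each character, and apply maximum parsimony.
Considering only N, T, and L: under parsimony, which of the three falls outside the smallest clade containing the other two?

N

Character polarity is set by the outgroup: the derived state is whichever differs from the outgroup's state, so for stem photosynthetic the derived state is 'no', and for the remaining characters it is 'yes'.
serrated mandibles (derived state 'yes') is shared by all ingroup taxa — unites the whole ingroup.
Only L and T show the derived state 'yes' for four-chambered heart, supporting them as a clade.
Only G, L, and T show the derived state 'no' for stem photosynthetic, supporting them as a clade.
compound eyes (derived state 'yes') is shared by G, L, R, and T — a synapomorphy uniting that clade.
Most parsimonious ingroup topology: ((((L,T),G),R),N).
T and L share a more recent common ancestor with each other than either does with N, so N is the least closely related of the three.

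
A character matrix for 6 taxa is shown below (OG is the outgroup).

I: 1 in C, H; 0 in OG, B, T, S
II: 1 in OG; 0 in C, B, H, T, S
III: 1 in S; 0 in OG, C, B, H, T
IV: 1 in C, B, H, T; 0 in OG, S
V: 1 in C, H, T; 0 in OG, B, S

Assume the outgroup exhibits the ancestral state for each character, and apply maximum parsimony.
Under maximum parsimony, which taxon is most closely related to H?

C

Character polarity is set by the outgroup: the derived state is whichever differs from the outgroup's state, so for II the derived state is '0', and for the remaining characters it is '1'.
I (derived state '1') is shared by C and H — a synapomorphy uniting that clade.
II (derived state '0') is shared by all ingroup taxa — unites the whole ingroup.
III: derived state '1' in S only — an autapomorphy, so it tells us nothing about relationships among taxa.
IV: derived state '1' in B, C, H, and T only — synapomorphy for {B, C, H, T}.
Only C, H, and T show the derived state '1' for V, supporting them as a clade.
Most parsimonious ingroup topology: ((((C,H),T),B),S).
H and C form a cherry on this tree, so they are sister taxa.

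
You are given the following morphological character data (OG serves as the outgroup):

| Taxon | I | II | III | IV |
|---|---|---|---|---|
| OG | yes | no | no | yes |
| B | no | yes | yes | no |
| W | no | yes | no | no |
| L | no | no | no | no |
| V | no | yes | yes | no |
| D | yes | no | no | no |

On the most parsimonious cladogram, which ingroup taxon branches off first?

Character polarity is set by the outgroup: the derived state is whichever differs from the outgroup's state, so for I, IV the derived state is 'no', and for the remaining characters it is 'yes'.
I (derived state 'no') is shared by B, L, V, and W — a synapomorphy uniting that clade.
Only B, V, and W show the derived state 'yes' for II, supporting them as a clade.
Only B and V show the derived state 'yes' for III, supporting them as a clade.
All ingroup taxa share the derived state 'no' for IV; it defines the ingroup but does not resolve relationships within it.
Most parsimonious ingroup topology: ((((B,V),W),L),D).
D is sister to the clade containing all other ingroup taxa, so it is the earliest-diverging (most basal) ingroup lineage.

D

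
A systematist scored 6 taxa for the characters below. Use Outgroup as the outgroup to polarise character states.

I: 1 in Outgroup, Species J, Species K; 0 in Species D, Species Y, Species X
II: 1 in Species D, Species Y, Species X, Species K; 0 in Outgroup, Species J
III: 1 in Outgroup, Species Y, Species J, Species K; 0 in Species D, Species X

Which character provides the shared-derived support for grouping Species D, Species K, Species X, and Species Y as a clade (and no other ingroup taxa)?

Character polarity is set by the outgroup: the derived state is whichever differs from the outgroup's state, so for I, III the derived state is '0', and for the remaining characters it is '1'.
Only Species D, Species X, and Species Y show the derived state '0' for I, supporting them as a clade.
II: derived state '1' in Species D, Species K, Species X, and Species Y only — synapomorphy for {Species D, Species K, Species X, Species Y}.
III (derived state '0') is shared by Species D and Species X — a synapomorphy uniting that clade.
Most parsimonious ingroup topology: ((((Species D,Species X),Species Y),Species K),Species J).
The clade {Species D, Species K, Species X, Species Y} is supported by II: its derived state '1' occurs in exactly those taxa and in no other taxon (including the outgroup).

II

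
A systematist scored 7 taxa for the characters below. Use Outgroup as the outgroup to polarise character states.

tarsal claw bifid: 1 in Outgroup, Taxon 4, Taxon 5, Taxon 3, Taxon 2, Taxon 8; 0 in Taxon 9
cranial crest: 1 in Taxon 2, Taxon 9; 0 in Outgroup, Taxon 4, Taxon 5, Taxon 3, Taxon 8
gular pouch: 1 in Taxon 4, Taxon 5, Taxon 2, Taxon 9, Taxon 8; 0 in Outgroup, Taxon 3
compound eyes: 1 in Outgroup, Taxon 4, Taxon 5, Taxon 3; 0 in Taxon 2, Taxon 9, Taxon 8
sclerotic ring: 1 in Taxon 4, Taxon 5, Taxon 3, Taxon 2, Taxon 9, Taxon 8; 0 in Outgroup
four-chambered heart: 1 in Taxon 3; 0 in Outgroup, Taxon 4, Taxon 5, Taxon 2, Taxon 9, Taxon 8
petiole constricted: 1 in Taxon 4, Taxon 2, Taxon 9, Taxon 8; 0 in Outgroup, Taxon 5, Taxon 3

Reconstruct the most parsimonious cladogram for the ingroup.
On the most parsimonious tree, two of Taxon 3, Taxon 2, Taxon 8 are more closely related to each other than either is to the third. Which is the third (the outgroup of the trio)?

Taxon 3

Character polarity is set by the outgroup: the derived state is whichever differs from the outgroup's state, so for tarsal claw bifid, compound eyes the derived state is '0', and for the remaining characters it is '1'.
tarsal claw bifid: derived state '0' in Taxon 9 only — an autapomorphy, so it tells us nothing about relationships among taxa.
cranial crest (derived state '1') is shared by Taxon 2 and Taxon 9 — a synapomorphy uniting that clade.
gular pouch (derived state '1') is shared by Taxon 2, Taxon 4, Taxon 5, Taxon 8, and Taxon 9 — a synapomorphy uniting that clade.
Only Taxon 2, Taxon 8, and Taxon 9 show the derived state '0' for compound eyes, supporting them as a clade.
All ingroup taxa share the derived state '1' for sclerotic ring; it defines the ingroup but does not resolve relationships within it.
four-chambered heart (derived state '1') is unique to Taxon 3 (autapomorphy; uninformative for grouping).
petiole constricted (derived state '1') is shared by Taxon 2, Taxon 4, Taxon 8, and Taxon 9 — a synapomorphy uniting that clade.
Most parsimonious ingroup topology: (((Taxon 4,((Taxon 2,Taxon 9),Taxon 8)),Taxon 5),Taxon 3).
Taxon 2 and Taxon 8 share a more recent common ancestor with each other than either does with Taxon 3, so Taxon 3 is the least closely related of the three.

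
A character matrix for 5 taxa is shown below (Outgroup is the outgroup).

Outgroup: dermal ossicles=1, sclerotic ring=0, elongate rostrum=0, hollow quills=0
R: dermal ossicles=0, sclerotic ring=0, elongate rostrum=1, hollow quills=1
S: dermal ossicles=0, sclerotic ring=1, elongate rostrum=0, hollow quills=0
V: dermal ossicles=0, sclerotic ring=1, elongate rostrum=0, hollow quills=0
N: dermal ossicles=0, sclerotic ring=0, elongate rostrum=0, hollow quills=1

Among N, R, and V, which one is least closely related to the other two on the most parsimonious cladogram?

Character polarity is set by the outgroup: the derived state is whichever differs from the outgroup's state, so for dermal ossicles the derived state is '0', and for the remaining characters it is '1'.
dermal ossicles (derived state '0') is shared by all ingroup taxa — unites the whole ingroup.
Only S and V show the derived state '1' for sclerotic ring, supporting them as a clade.
elongate rostrum: derived state '1' in R only — an autapomorphy, so it tells us nothing about relationships among taxa.
Only N and R show the derived state '1' for hollow quills, supporting them as a clade.
Most parsimonious ingroup topology: ((R,N),(S,V)).
R and N share a more recent common ancestor with each other than either does with V, so V is the least closely related of the three.

V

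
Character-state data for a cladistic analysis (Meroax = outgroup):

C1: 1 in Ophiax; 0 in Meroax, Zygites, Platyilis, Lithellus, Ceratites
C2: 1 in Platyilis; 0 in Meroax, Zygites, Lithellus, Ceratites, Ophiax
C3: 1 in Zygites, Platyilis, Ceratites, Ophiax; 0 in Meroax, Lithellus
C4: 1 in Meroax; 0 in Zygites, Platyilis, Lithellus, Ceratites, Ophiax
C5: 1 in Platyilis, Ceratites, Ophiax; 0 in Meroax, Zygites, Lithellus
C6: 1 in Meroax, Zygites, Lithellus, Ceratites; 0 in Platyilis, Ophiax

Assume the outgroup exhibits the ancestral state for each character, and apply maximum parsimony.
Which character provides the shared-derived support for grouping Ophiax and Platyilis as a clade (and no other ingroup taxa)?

Character polarity is set by the outgroup: the derived state is whichever differs from the outgroup's state, so for C4, C6 the derived state is '0', and for the remaining characters it is '1'.
C1: derived state '1' in Ophiax only — an autapomorphy, so it tells us nothing about relationships among taxa.
C2: derived state '1' in Platyilis only — an autapomorphy, so it tells us nothing about relationships among taxa.
C3: derived state '1' in Ceratites, Ophiax, Platyilis, and Zygites only — synapomorphy for {Ceratites, Ophiax, Platyilis, Zygites}.
C4 (derived state '0') is shared by all ingroup taxa — unites the whole ingroup.
Only Ceratites, Ophiax, and Platyilis show the derived state '1' for C5, supporting them as a clade.
C6: derived state '0' in Ophiax and Platyilis only — synapomorphy for {Ophiax, Platyilis}.
Most parsimonious ingroup topology: ((Zygites,((Platyilis,Ophiax),Ceratites)),Lithellus).
The clade {Ophiax, Platyilis} is supported by C6: its derived state '0' occurs in exactly those taxa and in no other taxon (including the outgroup).

C6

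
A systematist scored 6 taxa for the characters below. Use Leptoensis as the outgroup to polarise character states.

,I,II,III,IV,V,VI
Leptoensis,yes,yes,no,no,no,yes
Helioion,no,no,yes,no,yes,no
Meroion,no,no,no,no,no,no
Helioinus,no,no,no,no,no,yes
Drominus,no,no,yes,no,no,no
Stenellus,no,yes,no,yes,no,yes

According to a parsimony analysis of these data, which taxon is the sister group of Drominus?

Character polarity is set by the outgroup: the derived state is whichever differs from the outgroup's state, so for I, II, VI the derived state is 'no', and for the remaining characters it is 'yes'.
I (derived state 'no') is shared by all ingroup taxa — unites the whole ingroup.
Only Drominus, Helioinus, Helioion, and Meroion show the derived state 'no' for II, supporting them as a clade.
Only Drominus and Helioion show the derived state 'yes' for III, supporting them as a clade.
IV: derived state 'yes' in Stenellus only — an autapomorphy, so it tells us nothing about relationships among taxa.
V: derived state 'yes' in Helioion only — an autapomorphy, so it tells us nothing about relationships among taxa.
VI: derived state 'no' in Drominus, Helioion, and Meroion only — synapomorphy for {Drominus, Helioion, Meroion}.
Most parsimonious ingroup topology: ((((Helioion,Drominus),Meroion),Helioinus),Stenellus).
Drominus and Helioion form a cherry on this tree, so they are sister taxa.

Helioion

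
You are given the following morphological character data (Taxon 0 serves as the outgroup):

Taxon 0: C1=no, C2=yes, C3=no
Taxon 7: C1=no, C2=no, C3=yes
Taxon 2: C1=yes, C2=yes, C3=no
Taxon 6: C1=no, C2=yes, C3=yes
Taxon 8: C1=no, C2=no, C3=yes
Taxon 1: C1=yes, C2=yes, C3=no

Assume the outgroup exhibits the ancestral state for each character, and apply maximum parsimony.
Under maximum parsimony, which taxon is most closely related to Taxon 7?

Character polarity is set by the outgroup: the derived state is whichever differs from the outgroup's state, so for C2 the derived state is 'no', and for the remaining characters it is 'yes'.
C1 (derived state 'yes') is shared by Taxon 1 and Taxon 2 — a synapomorphy uniting that clade.
C2: derived state 'no' in Taxon 7 and Taxon 8 only — synapomorphy for {Taxon 7, Taxon 8}.
Only Taxon 6, Taxon 7, and Taxon 8 show the derived state 'yes' for C3, supporting them as a clade.
Most parsimonious ingroup topology: (((Taxon 7,Taxon 8),Taxon 6),(Taxon 2,Taxon 1)).
Taxon 7 and Taxon 8 form a cherry on this tree, so they are sister taxa.

Taxon 8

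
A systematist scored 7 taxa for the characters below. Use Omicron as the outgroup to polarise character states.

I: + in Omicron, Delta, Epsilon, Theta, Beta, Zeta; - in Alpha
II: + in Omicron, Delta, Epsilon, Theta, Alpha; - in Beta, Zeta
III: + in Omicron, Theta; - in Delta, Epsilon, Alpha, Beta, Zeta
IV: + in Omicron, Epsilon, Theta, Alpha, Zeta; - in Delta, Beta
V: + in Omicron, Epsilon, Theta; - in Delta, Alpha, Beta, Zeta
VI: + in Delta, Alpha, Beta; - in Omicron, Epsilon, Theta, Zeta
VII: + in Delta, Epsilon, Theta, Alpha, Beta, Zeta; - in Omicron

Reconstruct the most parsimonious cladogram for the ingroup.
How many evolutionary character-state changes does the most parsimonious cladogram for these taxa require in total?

8

Character polarity is set by the outgroup: the derived state is whichever differs from the outgroup's state, so for I, II, III, IV, V the derived state is '-', and for the remaining characters it is '+'.
I (derived state '-') is unique to Alpha (autapomorphy; uninformative for grouping).
II (state '-') occurs in Beta and Zeta but conflicts with the nesting implied by the other characters — most parsimoniously interpreted as homoplasy.
Only Alpha, Beta, Delta, Epsilon, and Zeta show the derived state '-' for III, supporting them as a clade.
IV: derived state '-' in Beta and Delta only — synapomorphy for {Beta, Delta}.
Only Alpha, Beta, Delta, and Zeta show the derived state '-' for V, supporting them as a clade.
Only Alpha, Beta, and Delta show the derived state '+' for VI, supporting them as a clade.
VII (derived state '+') is shared by all ingroup taxa — unites the whole ingroup.
Most parsimonious ingroup topology: (((((Delta,Beta),Alpha),Zeta),Epsilon),Theta).
Changes per character on this tree: I: 1; II: 2; III: 1; IV: 1; V: 1; VI: 1; VII: 1.
Total = 8.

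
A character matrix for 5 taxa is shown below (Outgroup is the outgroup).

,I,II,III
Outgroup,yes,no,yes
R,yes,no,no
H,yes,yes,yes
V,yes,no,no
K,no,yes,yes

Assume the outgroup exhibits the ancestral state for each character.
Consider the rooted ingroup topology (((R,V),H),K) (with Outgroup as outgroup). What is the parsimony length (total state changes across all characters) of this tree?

4

Map each character onto (((R,V),H),K) (rooted by Outgroup) and count the minimum state changes it requires (Fitch parsimony):
I: 1; II: 2; III: 1.
Total tree length = 4.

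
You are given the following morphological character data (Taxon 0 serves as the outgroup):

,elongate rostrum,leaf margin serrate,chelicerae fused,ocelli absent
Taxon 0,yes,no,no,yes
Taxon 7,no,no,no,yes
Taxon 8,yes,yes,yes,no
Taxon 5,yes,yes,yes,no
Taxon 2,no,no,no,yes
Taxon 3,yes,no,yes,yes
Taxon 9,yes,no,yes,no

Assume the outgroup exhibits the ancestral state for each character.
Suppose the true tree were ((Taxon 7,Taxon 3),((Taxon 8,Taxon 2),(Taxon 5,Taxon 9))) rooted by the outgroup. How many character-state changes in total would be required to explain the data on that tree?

Map each character onto ((Taxon 7,Taxon 3),((Taxon 8,Taxon 2),(Taxon 5,Taxon 9))) (rooted by Taxon 0) and count the minimum state changes it requires (Fitch parsimony):
elongate rostrum: 2; leaf margin serrate: 2; chelicerae fused: 3; ocelli absent: 2.
Total tree length = 9.

9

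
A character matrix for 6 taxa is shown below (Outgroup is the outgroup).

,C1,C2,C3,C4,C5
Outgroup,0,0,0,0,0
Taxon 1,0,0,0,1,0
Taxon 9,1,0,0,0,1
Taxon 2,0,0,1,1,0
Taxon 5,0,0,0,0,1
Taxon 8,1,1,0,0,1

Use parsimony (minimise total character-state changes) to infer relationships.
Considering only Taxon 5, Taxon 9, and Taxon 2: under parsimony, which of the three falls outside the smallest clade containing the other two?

Taxon 2

The outgroup has state '0' for every character, so '1' is the derived state throughout.
C1 (derived state '1') is shared by Taxon 8 and Taxon 9 — a synapomorphy uniting that clade.
C2: derived state '1' in Taxon 8 only — an autapomorphy, so it tells us nothing about relationships among taxa.
C3 (derived state '1') is unique to Taxon 2 (autapomorphy; uninformative for grouping).
C4: derived state '1' in Taxon 1 and Taxon 2 only — synapomorphy for {Taxon 1, Taxon 2}.
C5: derived state '1' in Taxon 5, Taxon 8, and Taxon 9 only — synapomorphy for {Taxon 5, Taxon 8, Taxon 9}.
Most parsimonious ingroup topology: ((Taxon 1,Taxon 2),((Taxon 9,Taxon 8),Taxon 5)).
Taxon 5 and Taxon 9 share a more recent common ancestor with each other than either does with Taxon 2, so Taxon 2 is the least closely related of the three.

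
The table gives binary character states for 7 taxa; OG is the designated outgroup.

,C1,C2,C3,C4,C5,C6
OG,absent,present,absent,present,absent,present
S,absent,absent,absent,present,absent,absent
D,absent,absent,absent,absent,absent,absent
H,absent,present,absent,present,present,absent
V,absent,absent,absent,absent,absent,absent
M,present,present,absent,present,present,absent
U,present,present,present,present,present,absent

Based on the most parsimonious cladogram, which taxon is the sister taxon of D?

Character polarity is set by the outgroup: the derived state is whichever differs from the outgroup's state, so for C2, C4, C6 the derived state is 'absent', and for the remaining characters it is 'present'.
C1: derived state 'present' in M and U only — synapomorphy for {M, U}.
C2: derived state 'absent' in D, S, and V only — synapomorphy for {D, S, V}.
C3: derived state 'present' in U only — an autapomorphy, so it tells us nothing about relationships among taxa.
Only D and V show the derived state 'absent' for C4, supporting them as a clade.
C5 (derived state 'present') is shared by H, M, and U — a synapomorphy uniting that clade.
All ingroup taxa share the derived state 'absent' for C6; it defines the ingroup but does not resolve relationships within it.
Most parsimonious ingroup topology: ((S,(D,V)),(H,(M,U))).
D and V form a cherry on this tree, so they are sister taxa.

V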